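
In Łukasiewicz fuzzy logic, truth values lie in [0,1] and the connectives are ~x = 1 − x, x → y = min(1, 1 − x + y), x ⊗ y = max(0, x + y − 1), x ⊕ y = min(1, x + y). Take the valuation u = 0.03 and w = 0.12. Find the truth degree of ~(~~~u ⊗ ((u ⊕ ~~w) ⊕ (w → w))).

~u = 1 − 0.03 = 0.97
~~u = 1 − 0.97 = 0.03
~~~u = 1 − 0.03 = 0.97
~w = 1 − 0.12 = 0.88
~~w = 1 − 0.88 = 0.12
u ⊕ ~~w = min(1, 0.03 + 0.12) = min(1, 0.15) = 0.15
w → w = min(1, 1 − 0.12 + 0.12) = min(1, 1.00) = 1.00
(u ⊕ ~~w) ⊕ (w → w) = min(1, 0.15 + 1.00) = min(1, 1.15) = 1.00
~~~u ⊗ ((u ⊕ ~~w) ⊕ (w → w)) = max(0, 0.97 + 1.00 − 1) = max(0, 0.97) = 0.97
~(~~~u ⊗ ((u ⊕ ~~w) ⊕ (w → w))) = 1 − 0.97 = 0.03

0.03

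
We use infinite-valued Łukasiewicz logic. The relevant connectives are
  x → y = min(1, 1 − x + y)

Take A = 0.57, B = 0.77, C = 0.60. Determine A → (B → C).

1.00

B → C = min(1, 1 − 0.77 + 0.60) = min(1, 0.83) = 0.83
A → (B → C) = min(1, 1 − 0.57 + 0.83) = min(1, 1.26) = 1.00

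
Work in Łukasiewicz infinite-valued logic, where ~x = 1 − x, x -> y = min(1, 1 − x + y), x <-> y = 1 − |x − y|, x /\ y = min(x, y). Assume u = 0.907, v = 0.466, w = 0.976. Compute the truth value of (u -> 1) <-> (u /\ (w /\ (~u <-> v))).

u -> 1 = min(1, 1 − 0.907 + 1.000) = min(1, 1.093) = 1.000
~u = 1 − 0.907 = 0.093
~u <-> v = 1 − |0.093 − 0.466| = 1 − 0.373 = 0.627
w /\ (~u <-> v) = min(0.976, 0.627) = 0.627
u /\ (w /\ (~u <-> v)) = min(0.907, 0.627) = 0.627
(u -> 1) <-> (u /\ (w /\ (~u <-> v))) = 1 − |1.000 − 0.627| = 1 − 0.373 = 0.627

0.627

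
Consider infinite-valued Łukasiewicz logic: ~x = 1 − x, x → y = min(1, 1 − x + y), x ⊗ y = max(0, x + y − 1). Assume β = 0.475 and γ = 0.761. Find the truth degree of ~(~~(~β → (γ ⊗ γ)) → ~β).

~β = 1 − 0.475 = 0.525
γ ⊗ γ = max(0, 0.761 + 0.761 − 1) = max(0, 0.522) = 0.522
~β → (γ ⊗ γ) = min(1, 1 − 0.525 + 0.522) = min(1, 0.997) = 0.997
~(~β → (γ ⊗ γ)) = 1 − 0.997 = 0.003
~~(~β → (γ ⊗ γ)) = 1 − 0.003 = 0.997
~~(~β → (γ ⊗ γ)) → ~β = min(1, 1 − 0.997 + 0.525) = min(1, 0.528) = 0.528
~(~~(~β → (γ ⊗ γ)) → ~β) = 1 − 0.528 = 0.472

0.472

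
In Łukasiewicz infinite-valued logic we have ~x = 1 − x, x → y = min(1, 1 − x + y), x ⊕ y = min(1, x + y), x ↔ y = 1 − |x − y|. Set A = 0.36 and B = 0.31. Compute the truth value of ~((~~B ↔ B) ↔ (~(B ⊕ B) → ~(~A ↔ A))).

0.10

~B = 1 − 0.31 = 0.69
~~B = 1 − 0.69 = 0.31
~~B ↔ B = 1 − |0.31 − 0.31| = 1 − 0.00 = 1.00
B ⊕ B = min(1, 0.31 + 0.31) = min(1, 0.62) = 0.62
~(B ⊕ B) = 1 − 0.62 = 0.38
~A = 1 − 0.36 = 0.64
~A ↔ A = 1 − |0.64 − 0.36| = 1 − 0.28 = 0.72
~(~A ↔ A) = 1 − 0.72 = 0.28
~(B ⊕ B) → ~(~A ↔ A) = min(1, 1 − 0.38 + 0.28) = min(1, 0.90) = 0.90
(~~B ↔ B) ↔ (~(B ⊕ B) → ~(~A ↔ A)) = 1 − |1.00 − 0.90| = 1 − 0.10 = 0.90
~((~~B ↔ B) ↔ (~(B ⊕ B) → ~(~A ↔ A))) = 1 − 0.90 = 0.10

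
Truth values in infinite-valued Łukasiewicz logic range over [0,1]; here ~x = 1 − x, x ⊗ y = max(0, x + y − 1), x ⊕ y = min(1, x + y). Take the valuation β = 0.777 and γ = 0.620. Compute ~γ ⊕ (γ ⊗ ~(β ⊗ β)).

0.446

~γ = 1 − 0.620 = 0.380
β ⊗ β = max(0, 0.777 + 0.777 − 1) = max(0, 0.554) = 0.554
~(β ⊗ β) = 1 − 0.554 = 0.446
γ ⊗ ~(β ⊗ β) = max(0, 0.620 + 0.446 − 1) = max(0, 0.066) = 0.066
~γ ⊕ (γ ⊗ ~(β ⊗ β)) = min(1, 0.380 + 0.066) = min(1, 0.446) = 0.446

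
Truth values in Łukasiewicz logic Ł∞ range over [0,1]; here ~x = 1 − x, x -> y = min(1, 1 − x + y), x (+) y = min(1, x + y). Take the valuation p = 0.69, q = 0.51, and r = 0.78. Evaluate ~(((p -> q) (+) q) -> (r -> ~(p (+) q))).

p -> q = min(1, 1 − 0.69 + 0.51) = min(1, 0.82) = 0.82
(p -> q) (+) q = min(1, 0.82 + 0.51) = min(1, 1.33) = 1.00
p (+) q = min(1, 0.69 + 0.51) = min(1, 1.20) = 1.00
~(p (+) q) = 1 − 1.00 = 0.00
r -> ~(p (+) q) = min(1, 1 − 0.78 + 0.00) = min(1, 0.22) = 0.22
((p -> q) (+) q) -> (r -> ~(p (+) q)) = min(1, 1 − 1.00 + 0.22) = min(1, 0.22) = 0.22
~(((p -> q) (+) q) -> (r -> ~(p (+) q))) = 1 − 0.22 = 0.78

0.78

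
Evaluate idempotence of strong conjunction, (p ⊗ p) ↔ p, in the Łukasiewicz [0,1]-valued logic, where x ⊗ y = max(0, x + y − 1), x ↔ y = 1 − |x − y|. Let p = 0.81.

0.81

p ⊗ p = max(0, 0.81 + 0.81 − 1) = max(0, 0.62) = 0.62
(p ⊗ p) ↔ p = 1 − |0.62 − 0.81| = 1 − 0.19 = 0.81
(The value 0.81 < 1 shows this instance is not satisfied; fails in Ł∞ since a ⊗ a = max(0, 2a−1) ≠ a in general.)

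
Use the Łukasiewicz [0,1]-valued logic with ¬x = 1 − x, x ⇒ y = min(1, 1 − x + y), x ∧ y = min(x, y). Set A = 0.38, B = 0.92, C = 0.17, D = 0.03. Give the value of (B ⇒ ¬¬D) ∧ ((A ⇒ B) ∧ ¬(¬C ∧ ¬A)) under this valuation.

0.11

¬D = 1 − 0.03 = 0.97
¬¬D = 1 − 0.97 = 0.03
B ⇒ ¬¬D = min(1, 1 − 0.92 + 0.03) = min(1, 0.11) = 0.11
A ⇒ B = min(1, 1 − 0.38 + 0.92) = min(1, 1.54) = 1.00
¬C = 1 − 0.17 = 0.83
¬A = 1 − 0.38 = 0.62
¬C ∧ ¬A = min(0.83, 0.62) = 0.62
¬(¬C ∧ ¬A) = 1 − 0.62 = 0.38
(A ⇒ B) ∧ ¬(¬C ∧ ¬A) = min(1.00, 0.38) = 0.38
(B ⇒ ¬¬D) ∧ ((A ⇒ B) ∧ ¬(¬C ∧ ¬A)) = min(0.11, 0.38) = 0.11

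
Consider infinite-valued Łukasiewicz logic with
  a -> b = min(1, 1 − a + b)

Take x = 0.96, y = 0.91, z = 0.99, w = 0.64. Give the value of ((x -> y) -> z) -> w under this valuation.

x -> y = min(1, 1 − 0.96 + 0.91) = min(1, 0.95) = 0.95
(x -> y) -> z = min(1, 1 − 0.95 + 0.99) = min(1, 1.04) = 1.00
((x -> y) -> z) -> w = min(1, 1 − 1.00 + 0.64) = min(1, 0.64) = 0.64

0.64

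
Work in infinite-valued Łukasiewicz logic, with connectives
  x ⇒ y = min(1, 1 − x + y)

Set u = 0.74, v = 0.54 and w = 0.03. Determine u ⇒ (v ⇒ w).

0.75

v ⇒ w = min(1, 1 − 0.54 + 0.03) = min(1, 0.49) = 0.49
u ⇒ (v ⇒ w) = min(1, 1 − 0.74 + 0.49) = min(1, 0.75) = 0.75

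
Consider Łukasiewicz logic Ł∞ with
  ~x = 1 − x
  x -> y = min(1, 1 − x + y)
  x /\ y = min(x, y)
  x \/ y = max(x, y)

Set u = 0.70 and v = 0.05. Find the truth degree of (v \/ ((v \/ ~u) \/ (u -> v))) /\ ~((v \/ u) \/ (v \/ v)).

0.30

~u = 1 − 0.70 = 0.30
v \/ ~u = max(0.05, 0.30) = 0.30
u -> v = min(1, 1 − 0.70 + 0.05) = min(1, 0.35) = 0.35
(v \/ ~u) \/ (u -> v) = max(0.30, 0.35) = 0.35
v \/ ((v \/ ~u) \/ (u -> v)) = max(0.05, 0.35) = 0.35
v \/ u = max(0.05, 0.70) = 0.70
v \/ v = max(0.05, 0.05) = 0.05
(v \/ u) \/ (v \/ v) = max(0.70, 0.05) = 0.70
~((v \/ u) \/ (v \/ v)) = 1 − 0.70 = 0.30
(v \/ ((v \/ ~u) \/ (u -> v))) /\ ~((v \/ u) \/ (v \/ v)) = min(0.35, 0.30) = 0.30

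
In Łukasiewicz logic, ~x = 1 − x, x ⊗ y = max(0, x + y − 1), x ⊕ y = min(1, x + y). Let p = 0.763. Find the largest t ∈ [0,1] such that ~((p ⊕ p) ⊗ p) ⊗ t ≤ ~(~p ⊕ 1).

p ⊕ p = min(1, 0.763 + 0.763) = min(1, 1.526) = 1.000
(p ⊕ p) ⊗ p = max(0, 1.000 + 0.763 − 1) = max(0, 0.763) = 0.763
~((p ⊕ p) ⊗ p) = 1 − 0.763 = 0.237
So the left factor is ~((p ⊕ p) ⊗ p) = 0.237.
~p = 1 − 0.763 = 0.237
~p ⊕ 1 = min(1, 0.237 + 1.000) = min(1, 1.237) = 1.000
~(~p ⊕ 1) = 1 − 1.000 = 0.000
So the right-hand bound is ~(~p ⊕ 1) = 0.000.
The residuum of the Łukasiewicz t-norm gives the supremum: min(1, 1 − 0.237 + 0.000).
1 − 0.237 + 0.000 = 0.763, so t = min(1, 0.763) = 0.763.
Check: 0.237 ⊗ 0.763 = max(0, 0.000) = 0.000 ≤ 0.000.

0.763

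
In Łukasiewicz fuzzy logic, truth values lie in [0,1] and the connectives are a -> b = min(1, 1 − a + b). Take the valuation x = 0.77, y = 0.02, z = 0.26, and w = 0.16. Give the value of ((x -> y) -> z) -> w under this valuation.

x -> y = min(1, 1 − 0.77 + 0.02) = min(1, 0.25) = 0.25
(x -> y) -> z = min(1, 1 − 0.25 + 0.26) = min(1, 1.01) = 1.00
((x -> y) -> z) -> w = min(1, 1 − 1.00 + 0.16) = min(1, 0.16) = 0.16

0.16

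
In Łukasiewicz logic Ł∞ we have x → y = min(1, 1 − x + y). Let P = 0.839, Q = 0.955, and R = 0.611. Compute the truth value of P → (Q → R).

0.817

Q → R = min(1, 1 − 0.955 + 0.611) = min(1, 0.656) = 0.656
P → (Q → R) = min(1, 1 − 0.839 + 0.656) = min(1, 0.817) = 0.817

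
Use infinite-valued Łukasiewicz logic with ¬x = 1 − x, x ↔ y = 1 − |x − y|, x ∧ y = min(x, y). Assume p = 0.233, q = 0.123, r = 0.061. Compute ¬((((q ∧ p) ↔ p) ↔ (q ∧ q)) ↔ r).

q ∧ p = min(0.123, 0.233) = 0.123
(q ∧ p) ↔ p = 1 − |0.123 − 0.233| = 1 − 0.110 = 0.890
q ∧ q = min(0.123, 0.123) = 0.123
((q ∧ p) ↔ p) ↔ (q ∧ q) = 1 − |0.890 − 0.123| = 1 − 0.767 = 0.233
(((q ∧ p) ↔ p) ↔ (q ∧ q)) ↔ r = 1 − |0.233 − 0.061| = 1 − 0.172 = 0.828
¬((((q ∧ p) ↔ p) ↔ (q ∧ q)) ↔ r) = 1 − 0.828 = 0.172

0.172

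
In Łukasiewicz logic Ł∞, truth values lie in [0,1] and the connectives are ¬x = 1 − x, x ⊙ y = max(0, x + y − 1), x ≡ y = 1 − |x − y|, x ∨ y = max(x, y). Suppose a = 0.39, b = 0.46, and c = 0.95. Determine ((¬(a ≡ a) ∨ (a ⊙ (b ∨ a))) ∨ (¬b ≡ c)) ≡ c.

a ≡ a = 1 − |0.39 − 0.39| = 1 − 0.00 = 1.00
¬(a ≡ a) = 1 − 1.00 = 0.00
b ∨ a = max(0.46, 0.39) = 0.46
a ⊙ (b ∨ a) = max(0, 0.39 + 0.46 − 1) = max(0, -0.15) = 0.00
¬(a ≡ a) ∨ (a ⊙ (b ∨ a)) = max(0.00, 0.00) = 0.00
¬b = 1 − 0.46 = 0.54
¬b ≡ c = 1 − |0.54 − 0.95| = 1 − 0.41 = 0.59
(¬(a ≡ a) ∨ (a ⊙ (b ∨ a))) ∨ (¬b ≡ c) = max(0.00, 0.59) = 0.59
((¬(a ≡ a) ∨ (a ⊙ (b ∨ a))) ∨ (¬b ≡ c)) ≡ c = 1 − |0.59 − 0.95| = 1 − 0.36 = 0.64

0.64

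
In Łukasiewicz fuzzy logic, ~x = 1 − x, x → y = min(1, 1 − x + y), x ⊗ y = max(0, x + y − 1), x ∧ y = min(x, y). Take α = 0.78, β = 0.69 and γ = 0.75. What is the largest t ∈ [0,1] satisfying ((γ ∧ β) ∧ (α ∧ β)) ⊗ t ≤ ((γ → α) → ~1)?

0.31

γ ∧ β = min(0.75, 0.69) = 0.69
α ∧ β = min(0.78, 0.69) = 0.69
(γ ∧ β) ∧ (α ∧ β) = min(0.69, 0.69) = 0.69
So the left factor is (γ ∧ β) ∧ (α ∧ β) = 0.69.
γ → α = min(1, 1 − 0.75 + 0.78) = min(1, 1.03) = 1.00
~1 = 1 − 1.00 = 0.00
(γ → α) → ~1 = min(1, 1 − 1.00 + 0.00) = min(1, 0.00) = 0.00
So the right-hand bound is (γ → α) → ~1 = 0.00.
The residuum of the Łukasiewicz t-norm gives the supremum: min(1, 1 − 0.69 + 0.00).
1 − 0.69 + 0.00 = 0.31, so t = min(1, 0.31) = 0.31.
Check: 0.69 ⊗ 0.31 = max(0, 0.00) = 0.00 ≤ 0.00.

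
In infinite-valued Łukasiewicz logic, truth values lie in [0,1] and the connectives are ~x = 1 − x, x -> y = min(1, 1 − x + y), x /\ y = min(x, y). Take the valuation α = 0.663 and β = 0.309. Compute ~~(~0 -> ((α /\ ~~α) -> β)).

0.646

~0 = 1 − 0.000 = 1.000
~α = 1 − 0.663 = 0.337
~~α = 1 − 0.337 = 0.663
α /\ ~~α = min(0.663, 0.663) = 0.663
(α /\ ~~α) -> β = min(1, 1 − 0.663 + 0.309) = min(1, 0.646) = 0.646
~0 -> ((α /\ ~~α) -> β) = min(1, 1 − 1.000 + 0.646) = min(1, 0.646) = 0.646
~(~0 -> ((α /\ ~~α) -> β)) = 1 − 0.646 = 0.354
~~(~0 -> ((α /\ ~~α) -> β)) = 1 − 0.354 = 0.646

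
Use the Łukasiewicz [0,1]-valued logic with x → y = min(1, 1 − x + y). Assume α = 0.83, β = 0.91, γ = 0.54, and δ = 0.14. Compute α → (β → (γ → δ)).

0.86

γ → δ = min(1, 1 − 0.54 + 0.14) = min(1, 0.60) = 0.60
β → (γ → δ) = min(1, 1 − 0.91 + 0.60) = min(1, 0.69) = 0.69
α → (β → (γ → δ)) = min(1, 1 − 0.83 + 0.69) = min(1, 0.86) = 0.86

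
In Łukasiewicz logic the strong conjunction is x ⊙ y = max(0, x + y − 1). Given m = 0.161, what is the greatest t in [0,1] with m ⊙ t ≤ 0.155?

The residuum of the Łukasiewicz t-norm gives the supremum: min(1, 1 − 0.161 + 0.155).
1 − 0.161 + 0.155 = 0.994, so t = min(1, 0.994) = 0.994.
Check: 0.161 ⊙ 0.994 = max(0, 0.155) = 0.155 ≤ 0.155.

0.994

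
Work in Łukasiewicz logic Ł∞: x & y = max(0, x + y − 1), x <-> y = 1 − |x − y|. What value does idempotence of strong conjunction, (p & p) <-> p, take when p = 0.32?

0.68

p & p = max(0, 0.32 + 0.32 − 1) = max(0, -0.36) = 0.00
(p & p) <-> p = 1 − |0.00 − 0.32| = 1 − 0.32 = 0.68
(The value 0.68 < 1 shows this instance is not satisfied; fails in Ł∞ since a ⊗ a = max(0, 2a−1) ≠ a in general.)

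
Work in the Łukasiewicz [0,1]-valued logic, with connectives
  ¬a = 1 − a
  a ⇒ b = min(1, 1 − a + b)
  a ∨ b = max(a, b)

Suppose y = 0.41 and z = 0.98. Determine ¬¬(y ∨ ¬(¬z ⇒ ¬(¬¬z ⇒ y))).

¬z = 1 − 0.98 = 0.02
¬¬z = 1 − 0.02 = 0.98
¬¬z ⇒ y = min(1, 1 − 0.98 + 0.41) = min(1, 0.43) = 0.43
¬(¬¬z ⇒ y) = 1 − 0.43 = 0.57
¬z ⇒ ¬(¬¬z ⇒ y) = min(1, 1 − 0.02 + 0.57) = min(1, 1.55) = 1.00
¬(¬z ⇒ ¬(¬¬z ⇒ y)) = 1 − 1.00 = 0.00
y ∨ ¬(¬z ⇒ ¬(¬¬z ⇒ y)) = max(0.41, 0.00) = 0.41
¬(y ∨ ¬(¬z ⇒ ¬(¬¬z ⇒ y))) = 1 − 0.41 = 0.59
¬¬(y ∨ ¬(¬z ⇒ ¬(¬¬z ⇒ y))) = 1 − 0.59 = 0.41

0.41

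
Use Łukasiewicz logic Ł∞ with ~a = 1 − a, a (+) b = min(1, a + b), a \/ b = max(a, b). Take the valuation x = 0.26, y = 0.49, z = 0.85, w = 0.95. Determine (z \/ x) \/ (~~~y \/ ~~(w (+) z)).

1.00

z \/ x = max(0.85, 0.26) = 0.85
~y = 1 − 0.49 = 0.51
~~y = 1 − 0.51 = 0.49
~~~y = 1 − 0.49 = 0.51
w (+) z = min(1, 0.95 + 0.85) = min(1, 1.80) = 1.00
~(w (+) z) = 1 − 1.00 = 0.00
~~(w (+) z) = 1 − 0.00 = 1.00
~~~y \/ ~~(w (+) z) = max(0.51, 1.00) = 1.00
(z \/ x) \/ (~~~y \/ ~~(w (+) z)) = max(0.85, 1.00) = 1.00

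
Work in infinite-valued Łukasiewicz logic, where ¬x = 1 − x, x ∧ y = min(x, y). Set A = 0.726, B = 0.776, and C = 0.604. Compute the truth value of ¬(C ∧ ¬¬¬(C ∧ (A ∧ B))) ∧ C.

0.604

A ∧ B = min(0.726, 0.776) = 0.726
C ∧ (A ∧ B) = min(0.604, 0.726) = 0.604
¬(C ∧ (A ∧ B)) = 1 − 0.604 = 0.396
¬¬(C ∧ (A ∧ B)) = 1 − 0.396 = 0.604
¬¬¬(C ∧ (A ∧ B)) = 1 − 0.604 = 0.396
C ∧ ¬¬¬(C ∧ (A ∧ B)) = min(0.604, 0.396) = 0.396
¬(C ∧ ¬¬¬(C ∧ (A ∧ B))) = 1 − 0.396 = 0.604
¬(C ∧ ¬¬¬(C ∧ (A ∧ B))) ∧ C = min(0.604, 0.604) = 0.604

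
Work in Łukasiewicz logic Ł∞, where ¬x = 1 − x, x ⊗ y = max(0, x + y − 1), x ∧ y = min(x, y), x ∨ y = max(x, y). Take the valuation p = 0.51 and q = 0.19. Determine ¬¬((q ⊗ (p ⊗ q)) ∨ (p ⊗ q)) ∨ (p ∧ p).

0.51

p ⊗ q = max(0, 0.51 + 0.19 − 1) = max(0, -0.30) = 0.00
q ⊗ (p ⊗ q) = max(0, 0.19 + 0.00 − 1) = max(0, -0.81) = 0.00
(q ⊗ (p ⊗ q)) ∨ (p ⊗ q) = max(0.00, 0.00) = 0.00
¬((q ⊗ (p ⊗ q)) ∨ (p ⊗ q)) = 1 − 0.00 = 1.00
¬¬((q ⊗ (p ⊗ q)) ∨ (p ⊗ q)) = 1 − 1.00 = 0.00
p ∧ p = min(0.51, 0.51) = 0.51
¬¬((q ⊗ (p ⊗ q)) ∨ (p ⊗ q)) ∨ (p ∧ p) = max(0.00, 0.51) = 0.51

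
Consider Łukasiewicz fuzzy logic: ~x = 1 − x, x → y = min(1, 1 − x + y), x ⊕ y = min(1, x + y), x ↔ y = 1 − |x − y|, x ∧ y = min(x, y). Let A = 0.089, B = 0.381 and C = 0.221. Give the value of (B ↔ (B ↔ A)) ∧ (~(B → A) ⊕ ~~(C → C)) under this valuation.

B ↔ A = 1 − |0.381 − 0.089| = 1 − 0.292 = 0.708
B ↔ (B ↔ A) = 1 − |0.381 − 0.708| = 1 − 0.327 = 0.673
B → A = min(1, 1 − 0.381 + 0.089) = min(1, 0.708) = 0.708
~(B → A) = 1 − 0.708 = 0.292
C → C = min(1, 1 − 0.221 + 0.221) = min(1, 1.000) = 1.000
~(C → C) = 1 − 1.000 = 0.000
~~(C → C) = 1 − 0.000 = 1.000
~(B → A) ⊕ ~~(C → C) = min(1, 0.292 + 1.000) = min(1, 1.292) = 1.000
(B ↔ (B ↔ A)) ∧ (~(B → A) ⊕ ~~(C → C)) = min(0.673, 1.000) = 0.673

0.673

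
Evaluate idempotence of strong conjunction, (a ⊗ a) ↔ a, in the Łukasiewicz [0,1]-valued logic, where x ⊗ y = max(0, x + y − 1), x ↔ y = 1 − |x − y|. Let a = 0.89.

0.89

a ⊗ a = max(0, 0.89 + 0.89 − 1) = max(0, 0.78) = 0.78
(a ⊗ a) ↔ a = 1 − |0.78 − 0.89| = 1 − 0.11 = 0.89
(The value 0.89 < 1 shows this instance is not satisfied; fails in Ł∞ since a ⊗ a = max(0, 2a−1) ≠ a in general.)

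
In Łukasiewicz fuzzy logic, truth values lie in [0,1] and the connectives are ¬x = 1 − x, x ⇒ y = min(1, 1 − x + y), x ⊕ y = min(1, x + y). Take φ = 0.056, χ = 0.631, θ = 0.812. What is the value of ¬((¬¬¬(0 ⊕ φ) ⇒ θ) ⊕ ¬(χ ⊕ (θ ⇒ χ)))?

0 ⊕ φ = min(1, 0.000 + 0.056) = min(1, 0.056) = 0.056
¬(0 ⊕ φ) = 1 − 0.056 = 0.944
¬¬(0 ⊕ φ) = 1 − 0.944 = 0.056
¬¬¬(0 ⊕ φ) = 1 − 0.056 = 0.944
¬¬¬(0 ⊕ φ) ⇒ θ = min(1, 1 − 0.944 + 0.812) = min(1, 0.868) = 0.868
θ ⇒ χ = min(1, 1 − 0.812 + 0.631) = min(1, 0.819) = 0.819
χ ⊕ (θ ⇒ χ) = min(1, 0.631 + 0.819) = min(1, 1.450) = 1.000
¬(χ ⊕ (θ ⇒ χ)) = 1 − 1.000 = 0.000
(¬¬¬(0 ⊕ φ) ⇒ θ) ⊕ ¬(χ ⊕ (θ ⇒ χ)) = min(1, 0.868 + 0.000) = min(1, 0.868) = 0.868
¬((¬¬¬(0 ⊕ φ) ⇒ θ) ⊕ ¬(χ ⊕ (θ ⇒ χ))) = 1 − 0.868 = 0.132

0.132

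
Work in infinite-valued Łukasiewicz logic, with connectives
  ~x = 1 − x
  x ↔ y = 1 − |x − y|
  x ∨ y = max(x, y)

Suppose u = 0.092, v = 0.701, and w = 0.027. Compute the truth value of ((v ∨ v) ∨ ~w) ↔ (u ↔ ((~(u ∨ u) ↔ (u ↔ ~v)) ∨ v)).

v ∨ v = max(0.701, 0.701) = 0.701
~w = 1 − 0.027 = 0.973
(v ∨ v) ∨ ~w = max(0.701, 0.973) = 0.973
u ∨ u = max(0.092, 0.092) = 0.092
~(u ∨ u) = 1 − 0.092 = 0.908
~v = 1 − 0.701 = 0.299
u ↔ ~v = 1 − |0.092 − 0.299| = 1 − 0.207 = 0.793
~(u ∨ u) ↔ (u ↔ ~v) = 1 − |0.908 − 0.793| = 1 − 0.115 = 0.885
(~(u ∨ u) ↔ (u ↔ ~v)) ∨ v = max(0.885, 0.701) = 0.885
u ↔ ((~(u ∨ u) ↔ (u ↔ ~v)) ∨ v) = 1 − |0.092 − 0.885| = 1 − 0.793 = 0.207
((v ∨ v) ∨ ~w) ↔ (u ↔ ((~(u ∨ u) ↔ (u ↔ ~v)) ∨ v)) = 1 − |0.973 − 0.207| = 1 − 0.766 = 0.234

0.234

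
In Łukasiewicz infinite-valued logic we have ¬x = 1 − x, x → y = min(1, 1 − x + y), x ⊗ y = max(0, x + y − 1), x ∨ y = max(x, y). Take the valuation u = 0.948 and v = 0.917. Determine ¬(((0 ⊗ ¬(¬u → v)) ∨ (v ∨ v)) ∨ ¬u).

0.083

¬u = 1 − 0.948 = 0.052
¬u → v = min(1, 1 − 0.052 + 0.917) = min(1, 1.865) = 1.000
¬(¬u → v) = 1 − 1.000 = 0.000
0 ⊗ ¬(¬u → v) = max(0, 0.000 + 0.000 − 1) = max(0, -1.000) = 0.000
v ∨ v = max(0.917, 0.917) = 0.917
(0 ⊗ ¬(¬u → v)) ∨ (v ∨ v) = max(0.000, 0.917) = 0.917
((0 ⊗ ¬(¬u → v)) ∨ (v ∨ v)) ∨ ¬u = max(0.917, 0.052) = 0.917
¬(((0 ⊗ ¬(¬u → v)) ∨ (v ∨ v)) ∨ ¬u) = 1 − 0.917 = 0.083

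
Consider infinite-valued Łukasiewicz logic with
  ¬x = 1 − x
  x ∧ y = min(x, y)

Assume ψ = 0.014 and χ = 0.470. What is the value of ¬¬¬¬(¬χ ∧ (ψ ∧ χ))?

0.014

¬χ = 1 − 0.470 = 0.530
ψ ∧ χ = min(0.014, 0.470) = 0.014
¬χ ∧ (ψ ∧ χ) = min(0.530, 0.014) = 0.014
¬(¬χ ∧ (ψ ∧ χ)) = 1 − 0.014 = 0.986
¬¬(¬χ ∧ (ψ ∧ χ)) = 1 − 0.986 = 0.014
¬¬¬(¬χ ∧ (ψ ∧ χ)) = 1 − 0.014 = 0.986
¬¬¬¬(¬χ ∧ (ψ ∧ χ)) = 1 − 0.986 = 0.014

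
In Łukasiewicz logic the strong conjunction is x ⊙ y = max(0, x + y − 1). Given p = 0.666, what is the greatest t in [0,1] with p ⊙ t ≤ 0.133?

0.467

The residuum of the Łukasiewicz t-norm gives the supremum: min(1, 1 − 0.666 + 0.133).
1 − 0.666 + 0.133 = 0.467, so t = min(1, 0.467) = 0.467.
Check: 0.666 ⊙ 0.467 = max(0, 0.133) = 0.133 ≤ 0.133.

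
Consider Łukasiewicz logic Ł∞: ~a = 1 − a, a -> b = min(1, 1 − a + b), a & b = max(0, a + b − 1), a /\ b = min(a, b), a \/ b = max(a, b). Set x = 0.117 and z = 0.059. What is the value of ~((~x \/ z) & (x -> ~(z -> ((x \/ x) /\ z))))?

~x = 1 − 0.117 = 0.883
~x \/ z = max(0.883, 0.059) = 0.883
x \/ x = max(0.117, 0.117) = 0.117
(x \/ x) /\ z = min(0.117, 0.059) = 0.059
z -> ((x \/ x) /\ z) = min(1, 1 − 0.059 + 0.059) = min(1, 1.000) = 1.000
~(z -> ((x \/ x) /\ z)) = 1 − 1.000 = 0.000
x -> ~(z -> ((x \/ x) /\ z)) = min(1, 1 − 0.117 + 0.000) = min(1, 0.883) = 0.883
(~x \/ z) & (x -> ~(z -> ((x \/ x) /\ z))) = max(0, 0.883 + 0.883 − 1) = max(0, 0.766) = 0.766
~((~x \/ z) & (x -> ~(z -> ((x \/ x) /\ z)))) = 1 − 0.766 = 0.234

0.234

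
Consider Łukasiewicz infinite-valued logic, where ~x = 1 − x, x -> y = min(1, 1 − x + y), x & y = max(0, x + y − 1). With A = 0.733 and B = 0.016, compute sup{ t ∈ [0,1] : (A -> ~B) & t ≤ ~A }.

~B = 1 − 0.016 = 0.984
A -> ~B = min(1, 1 − 0.733 + 0.984) = min(1, 1.251) = 1.000
So the left factor is A -> ~B = 1.000.
~A = 1 − 0.733 = 0.267
So the right-hand bound is ~A = 0.267.
The residuum of the Łukasiewicz t-norm gives the supremum: min(1, 1 − 1.000 + 0.267).
1 − 1.000 + 0.267 = 0.267, so t = min(1, 0.267) = 0.267.
Check: 1.000 & 0.267 = max(0, 0.267) = 0.267 ≤ 0.267.

0.267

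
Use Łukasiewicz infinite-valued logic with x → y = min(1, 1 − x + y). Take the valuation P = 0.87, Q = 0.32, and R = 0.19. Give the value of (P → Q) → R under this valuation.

P → Q = min(1, 1 − 0.87 + 0.32) = min(1, 0.45) = 0.45
(P → Q) → R = min(1, 1 − 0.45 + 0.19) = min(1, 0.74) = 0.74

0.74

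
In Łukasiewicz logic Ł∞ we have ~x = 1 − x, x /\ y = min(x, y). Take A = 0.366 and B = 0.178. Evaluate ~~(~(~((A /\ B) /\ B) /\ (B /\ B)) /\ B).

A /\ B = min(0.366, 0.178) = 0.178
(A /\ B) /\ B = min(0.178, 0.178) = 0.178
~((A /\ B) /\ B) = 1 − 0.178 = 0.822
B /\ B = min(0.178, 0.178) = 0.178
~((A /\ B) /\ B) /\ (B /\ B) = min(0.822, 0.178) = 0.178
~(~((A /\ B) /\ B) /\ (B /\ B)) = 1 − 0.178 = 0.822
~(~((A /\ B) /\ B) /\ (B /\ B)) /\ B = min(0.822, 0.178) = 0.178
~(~(~((A /\ B) /\ B) /\ (B /\ B)) /\ B) = 1 − 0.178 = 0.822
~~(~(~((A /\ B) /\ B) /\ (B /\ B)) /\ B) = 1 − 0.822 = 0.178

0.178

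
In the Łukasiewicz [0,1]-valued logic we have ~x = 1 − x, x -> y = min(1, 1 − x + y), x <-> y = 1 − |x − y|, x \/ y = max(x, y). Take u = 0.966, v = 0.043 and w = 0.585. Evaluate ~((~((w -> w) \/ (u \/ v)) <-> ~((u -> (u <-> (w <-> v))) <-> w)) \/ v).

w -> w = min(1, 1 − 0.585 + 0.585) = min(1, 1.000) = 1.000
u \/ v = max(0.966, 0.043) = 0.966
(w -> w) \/ (u \/ v) = max(1.000, 0.966) = 1.000
~((w -> w) \/ (u \/ v)) = 1 − 1.000 = 0.000
w <-> v = 1 − |0.585 − 0.043| = 1 − 0.542 = 0.458
u <-> (w <-> v) = 1 − |0.966 − 0.458| = 1 − 0.508 = 0.492
u -> (u <-> (w <-> v)) = min(1, 1 − 0.966 + 0.492) = min(1, 0.526) = 0.526
(u -> (u <-> (w <-> v))) <-> w = 1 − |0.526 − 0.585| = 1 − 0.059 = 0.941
~((u -> (u <-> (w <-> v))) <-> w) = 1 − 0.941 = 0.059
~((w -> w) \/ (u \/ v)) <-> ~((u -> (u <-> (w <-> v))) <-> w) = 1 − |0.000 − 0.059| = 1 − 0.059 = 0.941
(~((w -> w) \/ (u \/ v)) <-> ~((u -> (u <-> (w <-> v))) <-> w)) \/ v = max(0.941, 0.043) = 0.941
~((~((w -> w) \/ (u \/ v)) <-> ~((u -> (u <-> (w <-> v))) <-> w)) \/ v) = 1 − 0.941 = 0.059

0.059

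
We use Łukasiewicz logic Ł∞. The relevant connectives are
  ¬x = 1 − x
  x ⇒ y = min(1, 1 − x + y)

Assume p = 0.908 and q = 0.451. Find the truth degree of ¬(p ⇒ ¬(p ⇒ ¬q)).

¬q = 1 − 0.451 = 0.549
p ⇒ ¬q = min(1, 1 − 0.908 + 0.549) = min(1, 0.641) = 0.641
¬(p ⇒ ¬q) = 1 − 0.641 = 0.359
p ⇒ ¬(p ⇒ ¬q) = min(1, 1 − 0.908 + 0.359) = min(1, 0.451) = 0.451
¬(p ⇒ ¬(p ⇒ ¬q)) = 1 − 0.451 = 0.549

0.549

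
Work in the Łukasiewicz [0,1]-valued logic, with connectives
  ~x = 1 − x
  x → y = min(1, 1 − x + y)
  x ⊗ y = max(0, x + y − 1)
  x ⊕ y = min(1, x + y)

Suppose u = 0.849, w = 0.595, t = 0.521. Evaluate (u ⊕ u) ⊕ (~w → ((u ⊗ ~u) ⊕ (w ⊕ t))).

u ⊕ u = min(1, 0.849 + 0.849) = min(1, 1.698) = 1.000
~w = 1 − 0.595 = 0.405
~u = 1 − 0.849 = 0.151
u ⊗ ~u = max(0, 0.849 + 0.151 − 1) = max(0, 0.000) = 0.000
w ⊕ t = min(1, 0.595 + 0.521) = min(1, 1.116) = 1.000
(u ⊗ ~u) ⊕ (w ⊕ t) = min(1, 0.000 + 1.000) = min(1, 1.000) = 1.000
~w → ((u ⊗ ~u) ⊕ (w ⊕ t)) = min(1, 1 − 0.405 + 1.000) = min(1, 1.595) = 1.000
(u ⊕ u) ⊕ (~w → ((u ⊗ ~u) ⊕ (w ⊕ t))) = min(1, 1.000 + 1.000) = min(1, 2.000) = 1.000

1.000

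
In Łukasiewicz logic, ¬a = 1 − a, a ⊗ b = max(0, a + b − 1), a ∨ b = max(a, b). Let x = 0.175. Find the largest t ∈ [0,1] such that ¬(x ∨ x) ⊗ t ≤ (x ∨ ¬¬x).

0.350

x ∨ x = max(0.175, 0.175) = 0.175
¬(x ∨ x) = 1 − 0.175 = 0.825
So the left factor is ¬(x ∨ x) = 0.825.
¬x = 1 − 0.175 = 0.825
¬¬x = 1 − 0.825 = 0.175
x ∨ ¬¬x = max(0.175, 0.175) = 0.175
So the right-hand bound is x ∨ ¬¬x = 0.175.
The residuum of the Łukasiewicz t-norm gives the supremum: min(1, 1 − 0.825 + 0.175).
1 − 0.825 + 0.175 = 0.350, so t = min(1, 0.350) = 0.350.
Check: 0.825 ⊗ 0.350 = max(0, 0.175) = 0.175 ≤ 0.175.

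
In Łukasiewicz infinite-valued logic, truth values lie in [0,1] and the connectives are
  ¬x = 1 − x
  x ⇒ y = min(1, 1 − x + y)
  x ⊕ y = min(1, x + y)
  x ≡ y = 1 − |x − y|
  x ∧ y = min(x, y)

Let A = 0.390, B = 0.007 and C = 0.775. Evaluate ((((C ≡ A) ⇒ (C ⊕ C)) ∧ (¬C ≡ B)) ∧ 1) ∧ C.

0.775

C ≡ A = 1 − |0.775 − 0.390| = 1 − 0.385 = 0.615
C ⊕ C = min(1, 0.775 + 0.775) = min(1, 1.550) = 1.000
(C ≡ A) ⇒ (C ⊕ C) = min(1, 1 − 0.615 + 1.000) = min(1, 1.385) = 1.000
¬C = 1 − 0.775 = 0.225
¬C ≡ B = 1 − |0.225 − 0.007| = 1 − 0.218 = 0.782
((C ≡ A) ⇒ (C ⊕ C)) ∧ (¬C ≡ B) = min(1.000, 0.782) = 0.782
(((C ≡ A) ⇒ (C ⊕ C)) ∧ (¬C ≡ B)) ∧ 1 = min(0.782, 1.000) = 0.782
((((C ≡ A) ⇒ (C ⊕ C)) ∧ (¬C ≡ B)) ∧ 1) ∧ C = min(0.782, 0.775) = 0.775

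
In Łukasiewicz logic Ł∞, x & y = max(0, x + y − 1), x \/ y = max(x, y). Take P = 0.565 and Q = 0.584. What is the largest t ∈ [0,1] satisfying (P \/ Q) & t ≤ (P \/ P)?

0.981

P \/ Q = max(0.565, 0.584) = 0.584
So the left factor is P \/ Q = 0.584.
P \/ P = max(0.565, 0.565) = 0.565
So the right-hand bound is P \/ P = 0.565.
The residuum of the Łukasiewicz t-norm gives the supremum: min(1, 1 − 0.584 + 0.565).
1 − 0.584 + 0.565 = 0.981, so t = min(1, 0.981) = 0.981.
Check: 0.584 & 0.981 = max(0, 0.565) = 0.565 ≤ 0.565.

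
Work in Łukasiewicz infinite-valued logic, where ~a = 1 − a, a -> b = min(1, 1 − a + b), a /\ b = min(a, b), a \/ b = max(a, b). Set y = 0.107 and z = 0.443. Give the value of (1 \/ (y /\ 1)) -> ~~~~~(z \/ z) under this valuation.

y /\ 1 = min(0.107, 1.000) = 0.107
1 \/ (y /\ 1) = max(1.000, 0.107) = 1.000
z \/ z = max(0.443, 0.443) = 0.443
~(z \/ z) = 1 − 0.443 = 0.557
~~(z \/ z) = 1 − 0.557 = 0.443
~~~(z \/ z) = 1 − 0.443 = 0.557
~~~~(z \/ z) = 1 − 0.557 = 0.443
~~~~~(z \/ z) = 1 − 0.443 = 0.557
(1 \/ (y /\ 1)) -> ~~~~~(z \/ z) = min(1, 1 − 1.000 + 0.557) = min(1, 0.557) = 0.557

0.557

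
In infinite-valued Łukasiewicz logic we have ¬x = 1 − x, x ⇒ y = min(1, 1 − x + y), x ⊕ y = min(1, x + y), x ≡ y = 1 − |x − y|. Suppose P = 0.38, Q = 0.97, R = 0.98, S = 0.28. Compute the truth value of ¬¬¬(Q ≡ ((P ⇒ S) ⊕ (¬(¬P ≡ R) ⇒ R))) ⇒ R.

1.00

P ⇒ S = min(1, 1 − 0.38 + 0.28) = min(1, 0.90) = 0.90
¬P = 1 − 0.38 = 0.62
¬P ≡ R = 1 − |0.62 − 0.98| = 1 − 0.36 = 0.64
¬(¬P ≡ R) = 1 − 0.64 = 0.36
¬(¬P ≡ R) ⇒ R = min(1, 1 − 0.36 + 0.98) = min(1, 1.62) = 1.00
(P ⇒ S) ⊕ (¬(¬P ≡ R) ⇒ R) = min(1, 0.90 + 1.00) = min(1, 1.90) = 1.00
Q ≡ ((P ⇒ S) ⊕ (¬(¬P ≡ R) ⇒ R)) = 1 − |0.97 − 1.00| = 1 − 0.03 = 0.97
¬(Q ≡ ((P ⇒ S) ⊕ (¬(¬P ≡ R) ⇒ R))) = 1 − 0.97 = 0.03
¬¬(Q ≡ ((P ⇒ S) ⊕ (¬(¬P ≡ R) ⇒ R))) = 1 − 0.03 = 0.97
¬¬¬(Q ≡ ((P ⇒ S) ⊕ (¬(¬P ≡ R) ⇒ R))) = 1 − 0.97 = 0.03
¬¬¬(Q ≡ ((P ⇒ S) ⊕ (¬(¬P ≡ R) ⇒ R))) ⇒ R = min(1, 1 − 0.03 + 0.98) = min(1, 1.95) = 1.00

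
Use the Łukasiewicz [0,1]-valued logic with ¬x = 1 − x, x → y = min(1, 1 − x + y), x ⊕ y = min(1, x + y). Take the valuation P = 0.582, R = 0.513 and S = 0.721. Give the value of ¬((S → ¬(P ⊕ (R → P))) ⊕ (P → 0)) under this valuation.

R → P = min(1, 1 − 0.513 + 0.582) = min(1, 1.069) = 1.000
P ⊕ (R → P) = min(1, 0.582 + 1.000) = min(1, 1.582) = 1.000
¬(P ⊕ (R → P)) = 1 − 1.000 = 0.000
S → ¬(P ⊕ (R → P)) = min(1, 1 − 0.721 + 0.000) = min(1, 0.279) = 0.279
P → 0 = min(1, 1 − 0.582 + 0.000) = min(1, 0.418) = 0.418
(S → ¬(P ⊕ (R → P))) ⊕ (P → 0) = min(1, 0.279 + 0.418) = min(1, 0.697) = 0.697
¬((S → ¬(P ⊕ (R → P))) ⊕ (P → 0)) = 1 − 0.697 = 0.303

0.303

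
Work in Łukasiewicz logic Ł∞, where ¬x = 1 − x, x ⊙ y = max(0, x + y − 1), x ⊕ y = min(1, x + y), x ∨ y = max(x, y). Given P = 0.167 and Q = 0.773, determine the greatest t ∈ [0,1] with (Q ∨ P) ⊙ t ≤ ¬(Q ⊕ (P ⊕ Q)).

0.227

Q ∨ P = max(0.773, 0.167) = 0.773
So the left factor is Q ∨ P = 0.773.
P ⊕ Q = min(1, 0.167 + 0.773) = min(1, 0.940) = 0.940
Q ⊕ (P ⊕ Q) = min(1, 0.773 + 0.940) = min(1, 1.713) = 1.000
¬(Q ⊕ (P ⊕ Q)) = 1 − 1.000 = 0.000
So the right-hand bound is ¬(Q ⊕ (P ⊕ Q)) = 0.000.
The residuum of the Łukasiewicz t-norm gives the supremum: min(1, 1 − 0.773 + 0.000).
1 − 0.773 + 0.000 = 0.227, so t = min(1, 0.227) = 0.227.
Check: 0.773 ⊙ 0.227 = max(0, 0.000) = 0.000 ≤ 0.000.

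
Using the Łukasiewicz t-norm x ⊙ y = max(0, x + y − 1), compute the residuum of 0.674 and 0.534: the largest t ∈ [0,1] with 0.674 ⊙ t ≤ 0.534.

The residuum of the Łukasiewicz t-norm gives the supremum: min(1, 1 − 0.674 + 0.534).
1 − 0.674 + 0.534 = 0.860, so t = min(1, 0.860) = 0.860.
Check: 0.674 ⊙ 0.860 = max(0, 0.534) = 0.534 ≤ 0.534.

0.860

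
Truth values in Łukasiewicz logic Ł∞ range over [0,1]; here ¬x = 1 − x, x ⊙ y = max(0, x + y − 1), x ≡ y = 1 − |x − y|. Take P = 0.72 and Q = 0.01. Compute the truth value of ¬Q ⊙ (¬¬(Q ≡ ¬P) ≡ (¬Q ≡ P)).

¬Q = 1 − 0.01 = 0.99
¬P = 1 − 0.72 = 0.28
Q ≡ ¬P = 1 − |0.01 − 0.28| = 1 − 0.27 = 0.73
¬(Q ≡ ¬P) = 1 − 0.73 = 0.27
¬¬(Q ≡ ¬P) = 1 − 0.27 = 0.73
¬Q ≡ P = 1 − |0.99 − 0.72| = 1 − 0.27 = 0.73
¬¬(Q ≡ ¬P) ≡ (¬Q ≡ P) = 1 − |0.73 − 0.73| = 1 − 0.00 = 1.00
¬Q ⊙ (¬¬(Q ≡ ¬P) ≡ (¬Q ≡ P)) = max(0, 0.99 + 1.00 − 1) = max(0, 0.99) = 0.99

0.99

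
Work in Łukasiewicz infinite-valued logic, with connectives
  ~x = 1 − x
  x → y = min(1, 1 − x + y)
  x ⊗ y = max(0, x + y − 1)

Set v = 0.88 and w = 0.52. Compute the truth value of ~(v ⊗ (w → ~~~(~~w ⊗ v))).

~w = 1 − 0.52 = 0.48
~~w = 1 − 0.48 = 0.52
~~w ⊗ v = max(0, 0.52 + 0.88 − 1) = max(0, 0.40) = 0.40
~(~~w ⊗ v) = 1 − 0.40 = 0.60
~~(~~w ⊗ v) = 1 − 0.60 = 0.40
~~~(~~w ⊗ v) = 1 − 0.40 = 0.60
w → ~~~(~~w ⊗ v) = min(1, 1 − 0.52 + 0.60) = min(1, 1.08) = 1.00
v ⊗ (w → ~~~(~~w ⊗ v)) = max(0, 0.88 + 1.00 − 1) = max(0, 0.88) = 0.88
~(v ⊗ (w → ~~~(~~w ⊗ v))) = 1 − 0.88 = 0.12

0.12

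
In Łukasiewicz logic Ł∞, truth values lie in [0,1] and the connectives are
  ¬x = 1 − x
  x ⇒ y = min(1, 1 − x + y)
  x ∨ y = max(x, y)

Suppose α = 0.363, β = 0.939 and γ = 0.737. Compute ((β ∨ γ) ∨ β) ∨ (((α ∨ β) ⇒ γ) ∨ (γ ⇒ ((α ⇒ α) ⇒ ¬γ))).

0.939

β ∨ γ = max(0.939, 0.737) = 0.939
(β ∨ γ) ∨ β = max(0.939, 0.939) = 0.939
α ∨ β = max(0.363, 0.939) = 0.939
(α ∨ β) ⇒ γ = min(1, 1 − 0.939 + 0.737) = min(1, 0.798) = 0.798
α ⇒ α = min(1, 1 − 0.363 + 0.363) = min(1, 1.000) = 1.000
¬γ = 1 − 0.737 = 0.263
(α ⇒ α) ⇒ ¬γ = min(1, 1 − 1.000 + 0.263) = min(1, 0.263) = 0.263
γ ⇒ ((α ⇒ α) ⇒ ¬γ) = min(1, 1 − 0.737 + 0.263) = min(1, 0.526) = 0.526
((α ∨ β) ⇒ γ) ∨ (γ ⇒ ((α ⇒ α) ⇒ ¬γ)) = max(0.798, 0.526) = 0.798
((β ∨ γ) ∨ β) ∨ (((α ∨ β) ⇒ γ) ∨ (γ ⇒ ((α ⇒ α) ⇒ ¬γ))) = max(0.939, 0.798) = 0.939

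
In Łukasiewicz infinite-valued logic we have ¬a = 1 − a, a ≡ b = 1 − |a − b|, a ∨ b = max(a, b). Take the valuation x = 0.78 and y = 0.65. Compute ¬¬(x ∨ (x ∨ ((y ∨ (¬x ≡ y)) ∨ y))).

¬x = 1 − 0.78 = 0.22
¬x ≡ y = 1 − |0.22 − 0.65| = 1 − 0.43 = 0.57
y ∨ (¬x ≡ y) = max(0.65, 0.57) = 0.65
(y ∨ (¬x ≡ y)) ∨ y = max(0.65, 0.65) = 0.65
x ∨ ((y ∨ (¬x ≡ y)) ∨ y) = max(0.78, 0.65) = 0.78
x ∨ (x ∨ ((y ∨ (¬x ≡ y)) ∨ y)) = max(0.78, 0.78) = 0.78
¬(x ∨ (x ∨ ((y ∨ (¬x ≡ y)) ∨ y))) = 1 − 0.78 = 0.22
¬¬(x ∨ (x ∨ ((y ∨ (¬x ≡ y)) ∨ y))) = 1 − 0.22 = 0.78

0.78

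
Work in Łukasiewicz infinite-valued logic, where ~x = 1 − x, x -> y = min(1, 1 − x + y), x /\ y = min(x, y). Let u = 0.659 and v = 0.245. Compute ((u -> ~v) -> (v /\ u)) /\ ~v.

~v = 1 − 0.245 = 0.755
u -> ~v = min(1, 1 − 0.659 + 0.755) = min(1, 1.096) = 1.000
v /\ u = min(0.245, 0.659) = 0.245
(u -> ~v) -> (v /\ u) = min(1, 1 − 1.000 + 0.245) = min(1, 0.245) = 0.245
((u -> ~v) -> (v /\ u)) /\ ~v = min(0.245, 0.755) = 0.245

0.245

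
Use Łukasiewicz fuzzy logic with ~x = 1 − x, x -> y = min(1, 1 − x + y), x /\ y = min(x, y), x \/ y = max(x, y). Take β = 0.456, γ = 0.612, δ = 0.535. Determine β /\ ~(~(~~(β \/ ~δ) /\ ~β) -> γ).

~δ = 1 − 0.535 = 0.465
β \/ ~δ = max(0.456, 0.465) = 0.465
~(β \/ ~δ) = 1 − 0.465 = 0.535
~~(β \/ ~δ) = 1 − 0.535 = 0.465
~β = 1 − 0.456 = 0.544
~~(β \/ ~δ) /\ ~β = min(0.465, 0.544) = 0.465
~(~~(β \/ ~δ) /\ ~β) = 1 − 0.465 = 0.535
~(~~(β \/ ~δ) /\ ~β) -> γ = min(1, 1 − 0.535 + 0.612) = min(1, 1.077) = 1.000
~(~(~~(β \/ ~δ) /\ ~β) -> γ) = 1 − 1.000 = 0.000
β /\ ~(~(~~(β \/ ~δ) /\ ~β) -> γ) = min(0.456, 0.000) = 0.000

0.000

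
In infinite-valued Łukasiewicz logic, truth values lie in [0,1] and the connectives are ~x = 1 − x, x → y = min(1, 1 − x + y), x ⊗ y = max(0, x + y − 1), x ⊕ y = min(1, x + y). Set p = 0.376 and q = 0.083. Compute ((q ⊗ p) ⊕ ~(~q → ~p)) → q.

q ⊗ p = max(0, 0.083 + 0.376 − 1) = max(0, -0.541) = 0.000
~q = 1 − 0.083 = 0.917
~p = 1 − 0.376 = 0.624
~q → ~p = min(1, 1 − 0.917 + 0.624) = min(1, 0.707) = 0.707
~(~q → ~p) = 1 − 0.707 = 0.293
(q ⊗ p) ⊕ ~(~q → ~p) = min(1, 0.000 + 0.293) = min(1, 0.293) = 0.293
((q ⊗ p) ⊕ ~(~q → ~p)) → q = min(1, 1 − 0.293 + 0.083) = min(1, 0.790) = 0.790

0.790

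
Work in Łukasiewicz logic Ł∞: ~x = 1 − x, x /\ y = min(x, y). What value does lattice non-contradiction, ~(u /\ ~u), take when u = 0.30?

0.70

~u = 1 − 0.30 = 0.70
u /\ ~u = min(0.30, 0.70) = 0.30
~(u /\ ~u) = 1 − 0.30 = 0.70
(The value 0.70 < 1 shows this instance is not satisfied; not a Ł∞-tautology — its value is 1 − min(a, 1−a).)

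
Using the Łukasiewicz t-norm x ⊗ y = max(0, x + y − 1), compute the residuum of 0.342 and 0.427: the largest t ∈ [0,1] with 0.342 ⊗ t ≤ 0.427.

The residuum of the Łukasiewicz t-norm gives the supremum: min(1, 1 − 0.342 + 0.427).
1 − 0.342 + 0.427 = 1.085, so t = min(1, 1.085) = 1.000.
Check: 0.342 ⊗ 1.000 = max(0, 0.342) = 0.342 ≤ 0.427.

1.000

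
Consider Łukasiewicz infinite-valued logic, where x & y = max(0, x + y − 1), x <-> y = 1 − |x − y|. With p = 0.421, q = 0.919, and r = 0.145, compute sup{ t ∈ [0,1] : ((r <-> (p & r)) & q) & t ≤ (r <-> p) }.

p & r = max(0, 0.421 + 0.145 − 1) = max(0, -0.434) = 0.000
r <-> (p & r) = 1 − |0.145 − 0.000| = 1 − 0.145 = 0.855
(r <-> (p & r)) & q = max(0, 0.855 + 0.919 − 1) = max(0, 0.774) = 0.774
So the left factor is (r <-> (p & r)) & q = 0.774.
r <-> p = 1 − |0.145 − 0.421| = 1 − 0.276 = 0.724
So the right-hand bound is r <-> p = 0.724.
The residuum of the Łukasiewicz t-norm gives the supremum: min(1, 1 − 0.774 + 0.724).
1 − 0.774 + 0.724 = 0.950, so t = min(1, 0.950) = 0.950.
Check: 0.774 & 0.950 = max(0, 0.724) = 0.724 ≤ 0.724.

0.950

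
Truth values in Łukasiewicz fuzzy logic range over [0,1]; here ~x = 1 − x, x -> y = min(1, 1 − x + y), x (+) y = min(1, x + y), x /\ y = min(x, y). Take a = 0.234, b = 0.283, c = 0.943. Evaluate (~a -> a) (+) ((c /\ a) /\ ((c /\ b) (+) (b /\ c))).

0.702

~a = 1 − 0.234 = 0.766
~a -> a = min(1, 1 − 0.766 + 0.234) = min(1, 0.468) = 0.468
c /\ a = min(0.943, 0.234) = 0.234
c /\ b = min(0.943, 0.283) = 0.283
b /\ c = min(0.283, 0.943) = 0.283
(c /\ b) (+) (b /\ c) = min(1, 0.283 + 0.283) = min(1, 0.566) = 0.566
(c /\ a) /\ ((c /\ b) (+) (b /\ c)) = min(0.234, 0.566) = 0.234
(~a -> a) (+) ((c /\ a) /\ ((c /\ b) (+) (b /\ c))) = min(1, 0.468 + 0.234) = min(1, 0.702) = 0.702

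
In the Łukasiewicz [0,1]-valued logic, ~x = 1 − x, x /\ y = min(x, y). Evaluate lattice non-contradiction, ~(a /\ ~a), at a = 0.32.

0.68

~a = 1 − 0.32 = 0.68
a /\ ~a = min(0.32, 0.68) = 0.32
~(a /\ ~a) = 1 − 0.32 = 0.68
(The value 0.68 < 1 shows this instance is not satisfied; not a Ł∞-tautology — its value is 1 − min(a, 1−a).)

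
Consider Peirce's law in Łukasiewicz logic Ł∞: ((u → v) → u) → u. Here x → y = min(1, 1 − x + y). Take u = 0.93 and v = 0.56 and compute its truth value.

0.93

u → v = min(1, 1 − 0.93 + 0.56) = min(1, 0.63) = 0.63
(u → v) → u = min(1, 1 − 0.63 + 0.93) = min(1, 1.30) = 1.00
((u → v) → u) → u = min(1, 1 − 1.00 + 0.93) = min(1, 0.93) = 0.93
(The value 0.93 < 1 shows this instance is not satisfied; not a Ł∞-tautology in general.)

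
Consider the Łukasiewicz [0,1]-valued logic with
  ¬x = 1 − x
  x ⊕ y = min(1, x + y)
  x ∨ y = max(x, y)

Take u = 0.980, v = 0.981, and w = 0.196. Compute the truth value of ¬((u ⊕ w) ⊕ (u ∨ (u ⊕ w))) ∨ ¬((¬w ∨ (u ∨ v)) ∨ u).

u ⊕ w = min(1, 0.980 + 0.196) = min(1, 1.176) = 1.000
u ∨ (u ⊕ w) = max(0.980, 1.000) = 1.000
(u ⊕ w) ⊕ (u ∨ (u ⊕ w)) = min(1, 1.000 + 1.000) = min(1, 2.000) = 1.000
¬((u ⊕ w) ⊕ (u ∨ (u ⊕ w))) = 1 − 1.000 = 0.000
¬w = 1 − 0.196 = 0.804
u ∨ v = max(0.980, 0.981) = 0.981
¬w ∨ (u ∨ v) = max(0.804, 0.981) = 0.981
(¬w ∨ (u ∨ v)) ∨ u = max(0.981, 0.980) = 0.981
¬((¬w ∨ (u ∨ v)) ∨ u) = 1 − 0.981 = 0.019
¬((u ⊕ w) ⊕ (u ∨ (u ⊕ w))) ∨ ¬((¬w ∨ (u ∨ v)) ∨ u) = max(0.000, 0.019) = 0.019

0.019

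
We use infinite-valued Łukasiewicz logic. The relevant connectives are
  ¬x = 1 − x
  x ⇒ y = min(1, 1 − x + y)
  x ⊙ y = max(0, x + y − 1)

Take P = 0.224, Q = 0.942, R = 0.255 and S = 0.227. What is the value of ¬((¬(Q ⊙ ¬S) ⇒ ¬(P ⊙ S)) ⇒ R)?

¬S = 1 − 0.227 = 0.773
Q ⊙ ¬S = max(0, 0.942 + 0.773 − 1) = max(0, 0.715) = 0.715
¬(Q ⊙ ¬S) = 1 − 0.715 = 0.285
P ⊙ S = max(0, 0.224 + 0.227 − 1) = max(0, -0.549) = 0.000
¬(P ⊙ S) = 1 − 0.000 = 1.000
¬(Q ⊙ ¬S) ⇒ ¬(P ⊙ S) = min(1, 1 − 0.285 + 1.000) = min(1, 1.715) = 1.000
(¬(Q ⊙ ¬S) ⇒ ¬(P ⊙ S)) ⇒ R = min(1, 1 − 1.000 + 0.255) = min(1, 0.255) = 0.255
¬((¬(Q ⊙ ¬S) ⇒ ¬(P ⊙ S)) ⇒ R) = 1 − 0.255 = 0.745

0.745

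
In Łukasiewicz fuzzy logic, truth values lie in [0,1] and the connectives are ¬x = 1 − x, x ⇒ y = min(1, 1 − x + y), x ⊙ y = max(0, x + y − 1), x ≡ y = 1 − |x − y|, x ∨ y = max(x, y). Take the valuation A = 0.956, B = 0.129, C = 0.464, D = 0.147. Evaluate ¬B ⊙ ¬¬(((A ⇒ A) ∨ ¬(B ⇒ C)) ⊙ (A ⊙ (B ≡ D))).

0.809

¬B = 1 − 0.129 = 0.871
A ⇒ A = min(1, 1 − 0.956 + 0.956) = min(1, 1.000) = 1.000
B ⇒ C = min(1, 1 − 0.129 + 0.464) = min(1, 1.335) = 1.000
¬(B ⇒ C) = 1 − 1.000 = 0.000
(A ⇒ A) ∨ ¬(B ⇒ C) = max(1.000, 0.000) = 1.000
B ≡ D = 1 − |0.129 − 0.147| = 1 − 0.018 = 0.982
A ⊙ (B ≡ D) = max(0, 0.956 + 0.982 − 1) = max(0, 0.938) = 0.938
((A ⇒ A) ∨ ¬(B ⇒ C)) ⊙ (A ⊙ (B ≡ D)) = max(0, 1.000 + 0.938 − 1) = max(0, 0.938) = 0.938
¬(((A ⇒ A) ∨ ¬(B ⇒ C)) ⊙ (A ⊙ (B ≡ D))) = 1 − 0.938 = 0.062
¬¬(((A ⇒ A) ∨ ¬(B ⇒ C)) ⊙ (A ⊙ (B ≡ D))) = 1 − 0.062 = 0.938
¬B ⊙ ¬¬(((A ⇒ A) ∨ ¬(B ⇒ C)) ⊙ (A ⊙ (B ≡ D))) = max(0, 0.871 + 0.938 − 1) = max(0, 0.809) = 0.809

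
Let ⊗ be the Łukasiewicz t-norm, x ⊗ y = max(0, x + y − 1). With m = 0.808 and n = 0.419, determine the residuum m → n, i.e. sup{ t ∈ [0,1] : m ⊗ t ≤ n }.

The residuum of the Łukasiewicz t-norm gives the supremum: min(1, 1 − 0.808 + 0.419).
1 − 0.808 + 0.419 = 0.611, so t = min(1, 0.611) = 0.611.
Check: 0.808 ⊗ 0.611 = max(0, 0.419) = 0.419 ≤ 0.419.

0.611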